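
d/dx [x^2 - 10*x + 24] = 2*x - 10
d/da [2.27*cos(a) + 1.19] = -2.27*sin(a)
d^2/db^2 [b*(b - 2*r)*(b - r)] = 6*b - 6*r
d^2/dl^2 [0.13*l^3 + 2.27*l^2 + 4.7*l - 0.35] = 0.78*l + 4.54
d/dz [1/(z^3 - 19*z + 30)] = (19 - 3*z^2)/(z^3 - 19*z + 30)^2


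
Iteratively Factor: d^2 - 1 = (d - 1)*(d + 1)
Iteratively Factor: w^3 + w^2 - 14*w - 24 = (w + 3)*(w^2 - 2*w - 8) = (w - 4)*(w + 3)*(w + 2)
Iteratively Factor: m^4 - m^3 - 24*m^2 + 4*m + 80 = (m + 2)*(m^3 - 3*m^2 - 18*m + 40) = (m + 2)*(m + 4)*(m^2 - 7*m + 10) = (m - 2)*(m + 2)*(m + 4)*(m - 5)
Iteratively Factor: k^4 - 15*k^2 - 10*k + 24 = (k - 1)*(k^3 + k^2 - 14*k - 24) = (k - 4)*(k - 1)*(k^2 + 5*k + 6) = (k - 4)*(k - 1)*(k + 2)*(k + 3)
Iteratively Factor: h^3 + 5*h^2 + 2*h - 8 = (h + 2)*(h^2 + 3*h - 4) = (h + 2)*(h + 4)*(h - 1)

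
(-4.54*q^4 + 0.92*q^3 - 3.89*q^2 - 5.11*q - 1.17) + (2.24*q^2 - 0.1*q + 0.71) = -4.54*q^4 + 0.92*q^3 - 1.65*q^2 - 5.21*q - 0.46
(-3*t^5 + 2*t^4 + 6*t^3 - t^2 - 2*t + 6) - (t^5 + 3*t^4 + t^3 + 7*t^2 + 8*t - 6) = -4*t^5 - t^4 + 5*t^3 - 8*t^2 - 10*t + 12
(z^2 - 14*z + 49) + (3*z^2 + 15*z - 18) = 4*z^2 + z + 31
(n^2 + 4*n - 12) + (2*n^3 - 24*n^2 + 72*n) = 2*n^3 - 23*n^2 + 76*n - 12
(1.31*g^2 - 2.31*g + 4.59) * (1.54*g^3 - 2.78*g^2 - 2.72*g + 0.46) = 2.0174*g^5 - 7.1992*g^4 + 9.9272*g^3 - 5.8744*g^2 - 13.5474*g + 2.1114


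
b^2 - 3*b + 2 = (b - 2)*(b - 1)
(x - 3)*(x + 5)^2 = x^3 + 7*x^2 - 5*x - 75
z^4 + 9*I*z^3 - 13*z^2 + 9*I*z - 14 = (z - I)*(z + I)*(z + 2*I)*(z + 7*I)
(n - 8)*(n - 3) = n^2 - 11*n + 24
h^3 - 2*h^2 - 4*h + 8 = (h - 2)^2*(h + 2)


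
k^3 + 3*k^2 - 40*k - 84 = (k - 6)*(k + 2)*(k + 7)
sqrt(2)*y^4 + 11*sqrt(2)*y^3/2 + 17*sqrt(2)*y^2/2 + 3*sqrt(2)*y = y*(y + 2)*(y + 3)*(sqrt(2)*y + sqrt(2)/2)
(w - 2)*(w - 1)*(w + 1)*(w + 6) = w^4 + 4*w^3 - 13*w^2 - 4*w + 12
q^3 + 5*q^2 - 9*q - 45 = (q - 3)*(q + 3)*(q + 5)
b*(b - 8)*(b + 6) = b^3 - 2*b^2 - 48*b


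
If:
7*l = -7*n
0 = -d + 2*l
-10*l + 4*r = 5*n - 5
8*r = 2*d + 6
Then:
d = 16/3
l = 8/3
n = -8/3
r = 25/12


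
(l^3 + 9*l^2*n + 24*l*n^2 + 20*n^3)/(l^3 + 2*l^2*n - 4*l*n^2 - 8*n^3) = (l + 5*n)/(l - 2*n)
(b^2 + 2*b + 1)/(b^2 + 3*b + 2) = (b + 1)/(b + 2)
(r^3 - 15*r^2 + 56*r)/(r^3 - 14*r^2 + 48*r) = (r - 7)/(r - 6)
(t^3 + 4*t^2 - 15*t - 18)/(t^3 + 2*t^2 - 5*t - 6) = (t^2 + 3*t - 18)/(t^2 + t - 6)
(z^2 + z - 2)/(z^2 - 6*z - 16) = (z - 1)/(z - 8)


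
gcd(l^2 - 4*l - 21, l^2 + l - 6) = l + 3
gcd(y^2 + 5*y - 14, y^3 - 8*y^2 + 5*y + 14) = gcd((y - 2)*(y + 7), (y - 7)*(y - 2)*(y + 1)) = y - 2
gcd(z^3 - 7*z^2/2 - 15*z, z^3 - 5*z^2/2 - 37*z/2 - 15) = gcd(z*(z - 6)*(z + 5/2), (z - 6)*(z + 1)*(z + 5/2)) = z^2 - 7*z/2 - 15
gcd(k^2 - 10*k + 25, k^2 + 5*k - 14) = 1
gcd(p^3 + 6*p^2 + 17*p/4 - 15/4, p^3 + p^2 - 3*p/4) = p^2 + p - 3/4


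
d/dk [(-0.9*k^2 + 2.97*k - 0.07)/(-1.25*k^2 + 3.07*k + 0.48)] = (0.9495*k^2 - 1.039*k + 1.6405)/(1.5625*k^4 - 7.675*k^3 + 8.2249*k^2 + 2.9472*k + 0.2304)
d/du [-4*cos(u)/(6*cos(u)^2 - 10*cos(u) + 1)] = 4*(1 - 6*cos(u)^2)*sin(u)/(6*sin(u)^2 + 10*cos(u) - 7)^2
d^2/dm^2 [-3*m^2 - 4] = -6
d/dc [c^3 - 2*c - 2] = 3*c^2 - 2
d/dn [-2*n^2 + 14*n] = 14 - 4*n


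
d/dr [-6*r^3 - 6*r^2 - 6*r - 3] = -18*r^2 - 12*r - 6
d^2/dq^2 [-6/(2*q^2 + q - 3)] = 12*(4*q^2 + 2*q - (4*q + 1)^2 - 6)/(2*q^2 + q - 3)^3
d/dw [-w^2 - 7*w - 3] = -2*w - 7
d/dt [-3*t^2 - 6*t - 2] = -6*t - 6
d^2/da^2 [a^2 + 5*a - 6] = 2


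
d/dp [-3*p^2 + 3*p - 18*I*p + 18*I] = -6*p + 3 - 18*I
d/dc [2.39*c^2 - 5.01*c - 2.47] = 4.78*c - 5.01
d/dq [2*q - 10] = 2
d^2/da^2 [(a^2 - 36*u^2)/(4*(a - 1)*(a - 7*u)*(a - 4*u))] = (-2*a*(a - 1)^2*(a - 7*u)^2*(a - 4*u) - 2*a*(a - 1)^2*(a - 7*u)*(a - 4*u)^2 - 2*a*(a - 1)*(a - 7*u)^2*(a - 4*u)^2 + (a - 1)^2*(a - 7*u)^2*(a - 4*u)^2 + (a - 1)^2*(a - 7*u)^2*(a^2 - 36*u^2) + (a - 1)^2*(a - 7*u)*(a - 4*u)*(a^2 - 36*u^2) + (a - 1)^2*(a - 4*u)^2*(a^2 - 36*u^2) + (a - 1)*(a - 7*u)^2*(a - 4*u)*(a^2 - 36*u^2) + (a - 1)*(a - 7*u)*(a - 4*u)^2*(a^2 - 36*u^2) + (a - 7*u)^2*(a - 4*u)^2*(a^2 - 36*u^2))/(2*(a - 1)^3*(a - 7*u)^3*(a - 4*u)^3)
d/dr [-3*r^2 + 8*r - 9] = 8 - 6*r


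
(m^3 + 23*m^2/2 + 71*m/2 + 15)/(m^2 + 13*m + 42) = (2*m^2 + 11*m + 5)/(2*(m + 7))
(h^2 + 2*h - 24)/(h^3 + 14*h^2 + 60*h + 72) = (h - 4)/(h^2 + 8*h + 12)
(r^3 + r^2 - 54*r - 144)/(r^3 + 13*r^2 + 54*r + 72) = (r - 8)/(r + 4)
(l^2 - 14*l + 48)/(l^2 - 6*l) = (l - 8)/l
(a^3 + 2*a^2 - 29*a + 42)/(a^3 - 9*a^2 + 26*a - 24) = (a + 7)/(a - 4)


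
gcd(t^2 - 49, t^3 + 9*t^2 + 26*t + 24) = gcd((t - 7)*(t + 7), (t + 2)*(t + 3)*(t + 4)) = 1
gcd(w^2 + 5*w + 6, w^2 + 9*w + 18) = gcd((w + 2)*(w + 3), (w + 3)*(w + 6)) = w + 3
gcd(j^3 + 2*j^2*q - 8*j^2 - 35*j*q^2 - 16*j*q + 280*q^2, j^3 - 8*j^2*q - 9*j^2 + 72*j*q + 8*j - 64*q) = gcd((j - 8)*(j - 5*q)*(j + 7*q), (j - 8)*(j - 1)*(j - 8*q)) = j - 8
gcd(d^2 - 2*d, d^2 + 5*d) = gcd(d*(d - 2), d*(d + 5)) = d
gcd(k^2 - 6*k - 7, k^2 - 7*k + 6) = 1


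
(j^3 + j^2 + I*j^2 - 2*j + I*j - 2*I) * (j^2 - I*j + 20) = j^5 + j^4 + 19*j^3 + 21*j^2 + 20*I*j^2 - 42*j + 20*I*j - 40*I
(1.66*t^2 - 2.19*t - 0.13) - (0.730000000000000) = 1.66*t^2 - 2.19*t - 0.86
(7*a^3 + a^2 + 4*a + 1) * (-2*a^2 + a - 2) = -14*a^5 + 5*a^4 - 21*a^3 - 7*a - 2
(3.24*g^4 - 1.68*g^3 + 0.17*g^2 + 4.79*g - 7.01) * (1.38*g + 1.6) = 4.4712*g^5 + 2.8656*g^4 - 2.4534*g^3 + 6.8822*g^2 - 2.0098*g - 11.216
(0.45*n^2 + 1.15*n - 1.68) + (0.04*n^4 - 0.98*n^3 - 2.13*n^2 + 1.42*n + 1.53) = 0.04*n^4 - 0.98*n^3 - 1.68*n^2 + 2.57*n - 0.15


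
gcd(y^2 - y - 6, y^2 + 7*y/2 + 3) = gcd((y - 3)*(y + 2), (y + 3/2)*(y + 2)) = y + 2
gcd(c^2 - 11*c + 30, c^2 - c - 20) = c - 5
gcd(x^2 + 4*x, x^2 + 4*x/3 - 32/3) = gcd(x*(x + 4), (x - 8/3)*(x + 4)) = x + 4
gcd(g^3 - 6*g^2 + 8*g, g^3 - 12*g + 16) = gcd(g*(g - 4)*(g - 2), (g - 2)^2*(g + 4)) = g - 2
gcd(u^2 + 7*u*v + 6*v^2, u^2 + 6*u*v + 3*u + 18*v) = u + 6*v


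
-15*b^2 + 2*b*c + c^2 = (-3*b + c)*(5*b + c)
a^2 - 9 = (a - 3)*(a + 3)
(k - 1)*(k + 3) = k^2 + 2*k - 3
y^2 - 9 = (y - 3)*(y + 3)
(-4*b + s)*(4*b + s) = -16*b^2 + s^2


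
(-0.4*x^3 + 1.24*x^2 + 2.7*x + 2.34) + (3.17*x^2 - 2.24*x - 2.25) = -0.4*x^3 + 4.41*x^2 + 0.46*x + 0.0899999999999999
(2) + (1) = 3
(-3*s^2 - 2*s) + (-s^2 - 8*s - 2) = -4*s^2 - 10*s - 2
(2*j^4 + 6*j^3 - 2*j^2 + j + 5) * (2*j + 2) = 4*j^5 + 16*j^4 + 8*j^3 - 2*j^2 + 12*j + 10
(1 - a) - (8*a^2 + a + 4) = -8*a^2 - 2*a - 3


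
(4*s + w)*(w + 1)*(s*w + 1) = 4*s^2*w^2 + 4*s^2*w + s*w^3 + s*w^2 + 4*s*w + 4*s + w^2 + w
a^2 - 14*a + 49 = (a - 7)^2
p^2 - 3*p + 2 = (p - 2)*(p - 1)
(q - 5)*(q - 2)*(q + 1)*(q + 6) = q^4 - 33*q^2 + 28*q + 60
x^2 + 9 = (x - 3*I)*(x + 3*I)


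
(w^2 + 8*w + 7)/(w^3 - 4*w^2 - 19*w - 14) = (w + 7)/(w^2 - 5*w - 14)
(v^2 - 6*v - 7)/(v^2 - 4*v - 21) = (v + 1)/(v + 3)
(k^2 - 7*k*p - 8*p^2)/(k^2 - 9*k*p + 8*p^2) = (-k - p)/(-k + p)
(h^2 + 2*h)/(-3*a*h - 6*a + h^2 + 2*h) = -h/(3*a - h)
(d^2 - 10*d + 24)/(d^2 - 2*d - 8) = (d - 6)/(d + 2)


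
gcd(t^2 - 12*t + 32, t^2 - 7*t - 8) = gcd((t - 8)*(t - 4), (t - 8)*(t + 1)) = t - 8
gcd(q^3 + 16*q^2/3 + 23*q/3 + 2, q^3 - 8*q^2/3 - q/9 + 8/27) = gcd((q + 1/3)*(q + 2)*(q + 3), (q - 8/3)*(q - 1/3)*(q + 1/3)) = q + 1/3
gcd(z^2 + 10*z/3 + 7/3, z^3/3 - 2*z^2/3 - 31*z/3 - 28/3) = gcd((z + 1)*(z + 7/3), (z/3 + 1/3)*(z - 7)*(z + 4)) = z + 1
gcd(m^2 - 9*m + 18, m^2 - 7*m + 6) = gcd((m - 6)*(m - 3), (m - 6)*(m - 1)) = m - 6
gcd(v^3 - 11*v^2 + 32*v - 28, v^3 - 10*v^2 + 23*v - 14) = v^2 - 9*v + 14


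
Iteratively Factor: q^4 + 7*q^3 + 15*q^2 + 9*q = (q + 3)*(q^3 + 4*q^2 + 3*q) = (q + 3)^2*(q^2 + q) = q*(q + 3)^2*(q + 1)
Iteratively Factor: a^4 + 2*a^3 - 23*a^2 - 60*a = (a + 3)*(a^3 - a^2 - 20*a) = a*(a + 3)*(a^2 - a - 20) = a*(a + 3)*(a + 4)*(a - 5)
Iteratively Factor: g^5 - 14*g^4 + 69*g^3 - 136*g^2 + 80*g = (g - 1)*(g^4 - 13*g^3 + 56*g^2 - 80*g) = (g - 5)*(g - 1)*(g^3 - 8*g^2 + 16*g) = g*(g - 5)*(g - 1)*(g^2 - 8*g + 16) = g*(g - 5)*(g - 4)*(g - 1)*(g - 4)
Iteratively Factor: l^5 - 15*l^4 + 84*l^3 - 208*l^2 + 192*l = (l - 4)*(l^4 - 11*l^3 + 40*l^2 - 48*l) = (l - 4)*(l - 3)*(l^3 - 8*l^2 + 16*l) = l*(l - 4)*(l - 3)*(l^2 - 8*l + 16) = l*(l - 4)^2*(l - 3)*(l - 4)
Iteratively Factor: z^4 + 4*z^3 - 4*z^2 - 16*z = (z + 4)*(z^3 - 4*z) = z*(z + 4)*(z^2 - 4) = z*(z - 2)*(z + 4)*(z + 2)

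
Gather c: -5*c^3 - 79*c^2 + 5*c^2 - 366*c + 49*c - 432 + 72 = -5*c^3 - 74*c^2 - 317*c - 360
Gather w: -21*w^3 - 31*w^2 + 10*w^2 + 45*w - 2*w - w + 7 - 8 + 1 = -21*w^3 - 21*w^2 + 42*w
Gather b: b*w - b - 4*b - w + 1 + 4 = b*(w - 5) - w + 5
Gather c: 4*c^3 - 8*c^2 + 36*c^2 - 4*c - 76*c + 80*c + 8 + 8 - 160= 4*c^3 + 28*c^2 - 144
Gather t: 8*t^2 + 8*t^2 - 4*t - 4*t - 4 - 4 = 16*t^2 - 8*t - 8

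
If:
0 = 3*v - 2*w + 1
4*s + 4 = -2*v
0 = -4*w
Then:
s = -5/6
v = -1/3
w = 0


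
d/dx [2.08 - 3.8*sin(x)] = -3.8*cos(x)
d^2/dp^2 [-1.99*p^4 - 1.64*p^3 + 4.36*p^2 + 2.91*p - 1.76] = -23.88*p^2 - 9.84*p + 8.72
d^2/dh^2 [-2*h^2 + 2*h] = -4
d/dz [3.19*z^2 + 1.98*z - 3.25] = 6.38*z + 1.98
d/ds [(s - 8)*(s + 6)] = 2*s - 2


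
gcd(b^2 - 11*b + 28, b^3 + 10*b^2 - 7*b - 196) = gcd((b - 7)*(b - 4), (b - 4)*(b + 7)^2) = b - 4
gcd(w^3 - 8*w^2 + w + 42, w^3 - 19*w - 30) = w + 2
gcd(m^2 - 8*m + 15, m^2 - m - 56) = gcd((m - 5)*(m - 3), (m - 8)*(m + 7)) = 1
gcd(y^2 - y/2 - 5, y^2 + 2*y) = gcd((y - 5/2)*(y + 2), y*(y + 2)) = y + 2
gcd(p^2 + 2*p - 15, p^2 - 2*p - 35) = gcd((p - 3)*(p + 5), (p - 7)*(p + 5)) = p + 5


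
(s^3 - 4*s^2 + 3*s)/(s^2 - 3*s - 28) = s*(-s^2 + 4*s - 3)/(-s^2 + 3*s + 28)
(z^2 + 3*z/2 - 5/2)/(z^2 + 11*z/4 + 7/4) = 2*(2*z^2 + 3*z - 5)/(4*z^2 + 11*z + 7)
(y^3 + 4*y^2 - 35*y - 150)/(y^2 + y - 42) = (y^2 + 10*y + 25)/(y + 7)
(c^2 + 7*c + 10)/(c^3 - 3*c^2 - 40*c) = (c + 2)/(c*(c - 8))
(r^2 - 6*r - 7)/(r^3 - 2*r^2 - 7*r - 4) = (r - 7)/(r^2 - 3*r - 4)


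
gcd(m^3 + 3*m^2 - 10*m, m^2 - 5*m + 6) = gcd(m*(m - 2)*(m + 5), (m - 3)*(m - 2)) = m - 2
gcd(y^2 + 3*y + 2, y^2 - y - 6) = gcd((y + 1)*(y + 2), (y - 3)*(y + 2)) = y + 2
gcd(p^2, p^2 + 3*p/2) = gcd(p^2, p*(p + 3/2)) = p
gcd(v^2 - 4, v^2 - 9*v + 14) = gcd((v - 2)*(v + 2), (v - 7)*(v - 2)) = v - 2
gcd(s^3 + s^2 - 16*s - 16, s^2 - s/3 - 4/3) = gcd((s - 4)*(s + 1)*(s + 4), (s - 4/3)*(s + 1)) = s + 1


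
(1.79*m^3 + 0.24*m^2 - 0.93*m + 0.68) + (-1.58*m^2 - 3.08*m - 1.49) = 1.79*m^3 - 1.34*m^2 - 4.01*m - 0.81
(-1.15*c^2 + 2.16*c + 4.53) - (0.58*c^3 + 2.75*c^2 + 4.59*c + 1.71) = -0.58*c^3 - 3.9*c^2 - 2.43*c + 2.82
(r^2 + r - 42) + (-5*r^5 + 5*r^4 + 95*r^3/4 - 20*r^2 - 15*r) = -5*r^5 + 5*r^4 + 95*r^3/4 - 19*r^2 - 14*r - 42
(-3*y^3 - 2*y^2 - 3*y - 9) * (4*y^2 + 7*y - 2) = -12*y^5 - 29*y^4 - 20*y^3 - 53*y^2 - 57*y + 18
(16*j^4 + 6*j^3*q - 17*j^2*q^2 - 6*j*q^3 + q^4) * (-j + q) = -16*j^5 + 10*j^4*q + 23*j^3*q^2 - 11*j^2*q^3 - 7*j*q^4 + q^5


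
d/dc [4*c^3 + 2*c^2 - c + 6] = 12*c^2 + 4*c - 1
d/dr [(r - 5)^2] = 2*r - 10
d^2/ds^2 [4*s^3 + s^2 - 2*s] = 24*s + 2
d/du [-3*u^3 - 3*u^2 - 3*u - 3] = -9*u^2 - 6*u - 3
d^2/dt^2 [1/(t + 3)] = 2/(t + 3)^3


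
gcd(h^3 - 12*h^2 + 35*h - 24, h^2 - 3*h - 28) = 1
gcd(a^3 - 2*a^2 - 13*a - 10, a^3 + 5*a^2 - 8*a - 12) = a + 1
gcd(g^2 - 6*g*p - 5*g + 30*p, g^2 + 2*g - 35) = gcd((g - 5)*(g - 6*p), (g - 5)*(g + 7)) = g - 5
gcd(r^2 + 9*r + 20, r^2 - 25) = r + 5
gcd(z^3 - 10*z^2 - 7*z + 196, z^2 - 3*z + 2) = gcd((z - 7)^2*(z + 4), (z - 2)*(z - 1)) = 1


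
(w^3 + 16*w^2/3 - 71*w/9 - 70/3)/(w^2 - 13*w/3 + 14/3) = (w^2 + 23*w/3 + 10)/(w - 2)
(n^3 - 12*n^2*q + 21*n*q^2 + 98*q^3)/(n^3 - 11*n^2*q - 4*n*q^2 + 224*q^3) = (-n^2 + 5*n*q + 14*q^2)/(-n^2 + 4*n*q + 32*q^2)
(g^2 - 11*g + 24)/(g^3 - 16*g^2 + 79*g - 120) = 1/(g - 5)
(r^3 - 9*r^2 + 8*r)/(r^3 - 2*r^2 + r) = (r - 8)/(r - 1)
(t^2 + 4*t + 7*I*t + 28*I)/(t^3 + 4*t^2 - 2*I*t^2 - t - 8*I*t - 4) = (t + 7*I)/(t^2 - 2*I*t - 1)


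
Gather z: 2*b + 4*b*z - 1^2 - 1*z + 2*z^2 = 2*b + 2*z^2 + z*(4*b - 1) - 1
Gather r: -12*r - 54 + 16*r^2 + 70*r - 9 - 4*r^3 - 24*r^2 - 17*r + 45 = -4*r^3 - 8*r^2 + 41*r - 18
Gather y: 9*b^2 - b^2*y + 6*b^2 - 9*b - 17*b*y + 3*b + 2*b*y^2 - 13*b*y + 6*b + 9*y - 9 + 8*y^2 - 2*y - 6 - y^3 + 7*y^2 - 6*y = 15*b^2 - y^3 + y^2*(2*b + 15) + y*(-b^2 - 30*b + 1) - 15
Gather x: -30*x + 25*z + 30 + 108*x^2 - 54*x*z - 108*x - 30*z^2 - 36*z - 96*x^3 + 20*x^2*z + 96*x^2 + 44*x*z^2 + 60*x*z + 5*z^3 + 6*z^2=-96*x^3 + x^2*(20*z + 204) + x*(44*z^2 + 6*z - 138) + 5*z^3 - 24*z^2 - 11*z + 30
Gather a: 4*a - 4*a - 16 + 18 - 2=0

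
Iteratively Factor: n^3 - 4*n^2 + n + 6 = (n - 2)*(n^2 - 2*n - 3) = (n - 3)*(n - 2)*(n + 1)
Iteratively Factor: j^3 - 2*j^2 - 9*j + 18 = (j + 3)*(j^2 - 5*j + 6) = (j - 3)*(j + 3)*(j - 2)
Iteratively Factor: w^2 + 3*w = (w + 3)*(w)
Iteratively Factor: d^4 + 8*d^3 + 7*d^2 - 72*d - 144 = (d - 3)*(d^3 + 11*d^2 + 40*d + 48) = (d - 3)*(d + 4)*(d^2 + 7*d + 12) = (d - 3)*(d + 3)*(d + 4)*(d + 4)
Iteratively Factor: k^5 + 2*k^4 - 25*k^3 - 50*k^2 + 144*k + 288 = (k - 3)*(k^4 + 5*k^3 - 10*k^2 - 80*k - 96) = (k - 3)*(k + 4)*(k^3 + k^2 - 14*k - 24) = (k - 3)*(k + 3)*(k + 4)*(k^2 - 2*k - 8) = (k - 3)*(k + 2)*(k + 3)*(k + 4)*(k - 4)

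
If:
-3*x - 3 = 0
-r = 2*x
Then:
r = 2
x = -1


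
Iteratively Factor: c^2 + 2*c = (c + 2)*(c)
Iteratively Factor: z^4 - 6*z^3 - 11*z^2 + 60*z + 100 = (z - 5)*(z^3 - z^2 - 16*z - 20) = (z - 5)*(z + 2)*(z^2 - 3*z - 10) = (z - 5)^2*(z + 2)*(z + 2)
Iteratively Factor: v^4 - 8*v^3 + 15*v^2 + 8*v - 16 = (v - 4)*(v^3 - 4*v^2 - v + 4) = (v - 4)*(v - 1)*(v^2 - 3*v - 4) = (v - 4)^2*(v - 1)*(v + 1)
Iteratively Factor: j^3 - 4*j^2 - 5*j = (j - 5)*(j^2 + j) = j*(j - 5)*(j + 1)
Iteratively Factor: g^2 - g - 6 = (g + 2)*(g - 3)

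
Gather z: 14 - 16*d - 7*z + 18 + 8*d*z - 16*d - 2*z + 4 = -32*d + z*(8*d - 9) + 36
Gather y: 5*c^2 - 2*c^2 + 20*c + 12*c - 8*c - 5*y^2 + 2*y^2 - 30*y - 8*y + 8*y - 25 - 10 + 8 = 3*c^2 + 24*c - 3*y^2 - 30*y - 27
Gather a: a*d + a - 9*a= a*(d - 8)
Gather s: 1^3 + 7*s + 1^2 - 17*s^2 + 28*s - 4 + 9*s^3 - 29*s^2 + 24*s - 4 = 9*s^3 - 46*s^2 + 59*s - 6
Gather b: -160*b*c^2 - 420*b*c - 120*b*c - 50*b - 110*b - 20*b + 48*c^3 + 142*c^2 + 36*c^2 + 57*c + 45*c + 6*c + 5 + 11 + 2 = b*(-160*c^2 - 540*c - 180) + 48*c^3 + 178*c^2 + 108*c + 18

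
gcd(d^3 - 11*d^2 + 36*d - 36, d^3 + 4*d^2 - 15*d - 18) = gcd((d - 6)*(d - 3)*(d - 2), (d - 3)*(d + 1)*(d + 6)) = d - 3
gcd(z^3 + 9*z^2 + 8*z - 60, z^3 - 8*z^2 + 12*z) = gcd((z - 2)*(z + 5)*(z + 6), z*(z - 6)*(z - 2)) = z - 2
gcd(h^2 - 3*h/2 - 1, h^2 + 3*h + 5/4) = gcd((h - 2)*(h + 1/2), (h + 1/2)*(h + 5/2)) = h + 1/2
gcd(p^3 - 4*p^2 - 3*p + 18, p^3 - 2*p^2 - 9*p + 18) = p - 3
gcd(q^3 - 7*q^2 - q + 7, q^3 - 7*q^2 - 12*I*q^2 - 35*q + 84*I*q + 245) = q - 7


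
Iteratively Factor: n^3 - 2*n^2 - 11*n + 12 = (n - 1)*(n^2 - n - 12) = (n - 4)*(n - 1)*(n + 3)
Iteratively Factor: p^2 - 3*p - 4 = (p - 4)*(p + 1)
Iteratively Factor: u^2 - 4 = (u + 2)*(u - 2)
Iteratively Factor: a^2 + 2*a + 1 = (a + 1)*(a + 1)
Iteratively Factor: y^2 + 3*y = (y + 3)*(y)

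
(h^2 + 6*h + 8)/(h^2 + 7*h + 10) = (h + 4)/(h + 5)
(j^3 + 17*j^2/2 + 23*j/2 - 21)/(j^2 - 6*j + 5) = (j^2 + 19*j/2 + 21)/(j - 5)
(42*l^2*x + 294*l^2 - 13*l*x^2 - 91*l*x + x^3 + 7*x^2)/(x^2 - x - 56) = (42*l^2 - 13*l*x + x^2)/(x - 8)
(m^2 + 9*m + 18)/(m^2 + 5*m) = (m^2 + 9*m + 18)/(m*(m + 5))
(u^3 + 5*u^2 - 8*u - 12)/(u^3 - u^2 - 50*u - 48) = (u - 2)/(u - 8)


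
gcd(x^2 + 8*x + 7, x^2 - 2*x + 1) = 1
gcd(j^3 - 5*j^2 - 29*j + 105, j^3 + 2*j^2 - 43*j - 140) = j^2 - 2*j - 35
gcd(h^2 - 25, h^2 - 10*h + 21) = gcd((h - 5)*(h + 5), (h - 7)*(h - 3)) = 1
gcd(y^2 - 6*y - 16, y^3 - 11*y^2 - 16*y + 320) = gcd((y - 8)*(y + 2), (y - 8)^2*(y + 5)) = y - 8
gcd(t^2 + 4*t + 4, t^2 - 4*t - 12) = t + 2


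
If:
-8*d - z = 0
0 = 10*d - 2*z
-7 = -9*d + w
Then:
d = 0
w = -7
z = 0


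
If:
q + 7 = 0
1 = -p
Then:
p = -1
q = -7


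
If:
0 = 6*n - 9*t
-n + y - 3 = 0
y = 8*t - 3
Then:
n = 18/13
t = 12/13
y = 57/13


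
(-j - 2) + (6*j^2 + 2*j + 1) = 6*j^2 + j - 1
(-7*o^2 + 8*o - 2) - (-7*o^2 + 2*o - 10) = 6*o + 8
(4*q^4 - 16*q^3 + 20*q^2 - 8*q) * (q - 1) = 4*q^5 - 20*q^4 + 36*q^3 - 28*q^2 + 8*q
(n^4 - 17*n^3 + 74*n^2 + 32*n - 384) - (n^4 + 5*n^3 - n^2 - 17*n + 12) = -22*n^3 + 75*n^2 + 49*n - 396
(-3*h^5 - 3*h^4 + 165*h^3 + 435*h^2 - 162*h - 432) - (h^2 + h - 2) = -3*h^5 - 3*h^4 + 165*h^3 + 434*h^2 - 163*h - 430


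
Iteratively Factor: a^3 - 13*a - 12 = (a + 3)*(a^2 - 3*a - 4) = (a + 1)*(a + 3)*(a - 4)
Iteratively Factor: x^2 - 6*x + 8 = (x - 4)*(x - 2)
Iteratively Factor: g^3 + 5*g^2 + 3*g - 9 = (g + 3)*(g^2 + 2*g - 3) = (g - 1)*(g + 3)*(g + 3)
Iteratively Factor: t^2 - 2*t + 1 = (t - 1)*(t - 1)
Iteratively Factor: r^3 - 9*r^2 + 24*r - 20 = (r - 2)*(r^2 - 7*r + 10) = (r - 5)*(r - 2)*(r - 2)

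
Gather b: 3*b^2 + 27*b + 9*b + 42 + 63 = 3*b^2 + 36*b + 105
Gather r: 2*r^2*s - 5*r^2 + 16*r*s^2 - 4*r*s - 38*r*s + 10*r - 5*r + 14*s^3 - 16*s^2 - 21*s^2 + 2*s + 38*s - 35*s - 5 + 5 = r^2*(2*s - 5) + r*(16*s^2 - 42*s + 5) + 14*s^3 - 37*s^2 + 5*s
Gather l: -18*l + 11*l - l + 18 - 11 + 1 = 8 - 8*l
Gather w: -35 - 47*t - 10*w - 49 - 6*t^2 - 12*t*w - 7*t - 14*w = -6*t^2 - 54*t + w*(-12*t - 24) - 84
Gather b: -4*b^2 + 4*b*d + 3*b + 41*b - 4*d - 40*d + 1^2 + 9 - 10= -4*b^2 + b*(4*d + 44) - 44*d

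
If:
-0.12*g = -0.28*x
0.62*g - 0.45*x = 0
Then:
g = 0.00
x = 0.00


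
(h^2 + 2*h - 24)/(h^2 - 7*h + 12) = (h + 6)/(h - 3)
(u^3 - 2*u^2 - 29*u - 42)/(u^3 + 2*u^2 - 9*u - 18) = (u - 7)/(u - 3)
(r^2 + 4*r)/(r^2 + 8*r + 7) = r*(r + 4)/(r^2 + 8*r + 7)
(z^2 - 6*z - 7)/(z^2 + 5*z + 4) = (z - 7)/(z + 4)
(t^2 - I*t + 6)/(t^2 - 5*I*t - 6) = (t + 2*I)/(t - 2*I)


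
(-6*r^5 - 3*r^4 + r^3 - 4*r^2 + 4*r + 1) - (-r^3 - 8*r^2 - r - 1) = -6*r^5 - 3*r^4 + 2*r^3 + 4*r^2 + 5*r + 2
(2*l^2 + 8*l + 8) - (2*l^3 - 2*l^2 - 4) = -2*l^3 + 4*l^2 + 8*l + 12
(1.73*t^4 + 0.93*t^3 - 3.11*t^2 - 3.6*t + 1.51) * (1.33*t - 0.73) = 2.3009*t^5 - 0.0259999999999998*t^4 - 4.8152*t^3 - 2.5177*t^2 + 4.6363*t - 1.1023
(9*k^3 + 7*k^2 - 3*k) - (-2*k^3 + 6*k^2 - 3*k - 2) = 11*k^3 + k^2 + 2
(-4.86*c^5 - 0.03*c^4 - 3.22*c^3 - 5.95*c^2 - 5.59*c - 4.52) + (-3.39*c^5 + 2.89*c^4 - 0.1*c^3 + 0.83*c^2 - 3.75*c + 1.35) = -8.25*c^5 + 2.86*c^4 - 3.32*c^3 - 5.12*c^2 - 9.34*c - 3.17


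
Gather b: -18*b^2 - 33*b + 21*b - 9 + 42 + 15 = -18*b^2 - 12*b + 48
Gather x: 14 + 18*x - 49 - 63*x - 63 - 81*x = -126*x - 98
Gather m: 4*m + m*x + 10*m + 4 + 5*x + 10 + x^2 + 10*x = m*(x + 14) + x^2 + 15*x + 14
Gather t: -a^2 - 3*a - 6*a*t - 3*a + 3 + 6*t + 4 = -a^2 - 6*a + t*(6 - 6*a) + 7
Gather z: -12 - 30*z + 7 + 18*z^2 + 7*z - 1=18*z^2 - 23*z - 6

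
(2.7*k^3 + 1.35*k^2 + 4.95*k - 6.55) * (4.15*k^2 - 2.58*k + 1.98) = 11.205*k^5 - 1.3635*k^4 + 22.4055*k^3 - 37.2805*k^2 + 26.7*k - 12.969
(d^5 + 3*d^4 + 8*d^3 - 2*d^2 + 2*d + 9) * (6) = 6*d^5 + 18*d^4 + 48*d^3 - 12*d^2 + 12*d + 54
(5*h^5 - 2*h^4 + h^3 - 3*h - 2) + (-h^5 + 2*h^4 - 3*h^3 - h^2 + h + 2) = 4*h^5 - 2*h^3 - h^2 - 2*h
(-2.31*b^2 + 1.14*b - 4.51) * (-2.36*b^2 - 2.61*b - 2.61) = 5.4516*b^4 + 3.3387*b^3 + 13.6973*b^2 + 8.7957*b + 11.7711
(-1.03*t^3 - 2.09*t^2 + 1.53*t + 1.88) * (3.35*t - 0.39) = -3.4505*t^4 - 6.5998*t^3 + 5.9406*t^2 + 5.7013*t - 0.7332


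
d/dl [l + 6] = 1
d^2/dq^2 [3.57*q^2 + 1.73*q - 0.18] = 7.14000000000000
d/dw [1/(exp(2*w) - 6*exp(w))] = 2*(3 - exp(w))*exp(-w)/(exp(w) - 6)^2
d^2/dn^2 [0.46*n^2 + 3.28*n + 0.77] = 0.920000000000000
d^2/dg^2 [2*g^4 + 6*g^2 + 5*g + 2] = 24*g^2 + 12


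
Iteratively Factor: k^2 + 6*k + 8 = (k + 2)*(k + 4)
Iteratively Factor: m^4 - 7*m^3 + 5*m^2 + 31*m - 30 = (m - 3)*(m^3 - 4*m^2 - 7*m + 10) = (m - 5)*(m - 3)*(m^2 + m - 2) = (m - 5)*(m - 3)*(m - 1)*(m + 2)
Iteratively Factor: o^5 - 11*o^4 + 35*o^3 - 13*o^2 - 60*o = (o - 5)*(o^4 - 6*o^3 + 5*o^2 + 12*o) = (o - 5)*(o - 3)*(o^3 - 3*o^2 - 4*o) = o*(o - 5)*(o - 3)*(o^2 - 3*o - 4) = o*(o - 5)*(o - 4)*(o - 3)*(o + 1)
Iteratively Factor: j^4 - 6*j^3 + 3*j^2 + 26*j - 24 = (j - 4)*(j^3 - 2*j^2 - 5*j + 6) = (j - 4)*(j - 3)*(j^2 + j - 2) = (j - 4)*(j - 3)*(j - 1)*(j + 2)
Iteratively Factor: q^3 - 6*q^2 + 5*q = (q - 5)*(q^2 - q) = (q - 5)*(q - 1)*(q)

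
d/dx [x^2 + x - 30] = 2*x + 1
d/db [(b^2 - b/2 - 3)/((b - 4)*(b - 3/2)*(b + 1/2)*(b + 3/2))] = 8*(-4*b^3 + 22*b^2 - 40*b + 19)/(16*b^6 - 160*b^5 + 504*b^4 - 424*b^3 - 311*b^2 + 312*b + 144)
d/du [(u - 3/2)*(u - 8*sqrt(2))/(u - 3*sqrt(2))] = (u^2 - 6*sqrt(2)*u - 15*sqrt(2)/2 + 48)/(u^2 - 6*sqrt(2)*u + 18)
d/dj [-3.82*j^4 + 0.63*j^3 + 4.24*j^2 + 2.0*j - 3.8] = -15.28*j^3 + 1.89*j^2 + 8.48*j + 2.0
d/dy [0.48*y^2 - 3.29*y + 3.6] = 0.96*y - 3.29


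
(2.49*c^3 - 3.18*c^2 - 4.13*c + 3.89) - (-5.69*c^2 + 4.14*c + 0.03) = 2.49*c^3 + 2.51*c^2 - 8.27*c + 3.86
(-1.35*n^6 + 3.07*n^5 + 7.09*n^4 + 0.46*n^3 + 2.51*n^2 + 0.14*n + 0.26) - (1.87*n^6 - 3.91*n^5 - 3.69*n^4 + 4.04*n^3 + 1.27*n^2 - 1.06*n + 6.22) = -3.22*n^6 + 6.98*n^5 + 10.78*n^4 - 3.58*n^3 + 1.24*n^2 + 1.2*n - 5.96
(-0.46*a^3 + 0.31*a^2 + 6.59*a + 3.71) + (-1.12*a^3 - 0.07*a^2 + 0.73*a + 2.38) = -1.58*a^3 + 0.24*a^2 + 7.32*a + 6.09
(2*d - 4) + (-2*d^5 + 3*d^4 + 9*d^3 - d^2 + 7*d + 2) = -2*d^5 + 3*d^4 + 9*d^3 - d^2 + 9*d - 2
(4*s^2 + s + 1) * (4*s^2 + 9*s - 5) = 16*s^4 + 40*s^3 - 7*s^2 + 4*s - 5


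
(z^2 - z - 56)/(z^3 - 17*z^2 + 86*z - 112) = (z + 7)/(z^2 - 9*z + 14)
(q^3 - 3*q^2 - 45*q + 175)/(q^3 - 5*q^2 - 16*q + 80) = (q^2 + 2*q - 35)/(q^2 - 16)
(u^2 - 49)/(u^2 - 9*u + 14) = (u + 7)/(u - 2)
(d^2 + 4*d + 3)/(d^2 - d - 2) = (d + 3)/(d - 2)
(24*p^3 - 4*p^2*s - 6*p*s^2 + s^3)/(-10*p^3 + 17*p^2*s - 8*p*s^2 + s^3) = (-12*p^2 - 4*p*s + s^2)/(5*p^2 - 6*p*s + s^2)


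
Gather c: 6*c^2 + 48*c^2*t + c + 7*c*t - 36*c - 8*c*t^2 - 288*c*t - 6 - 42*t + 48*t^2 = c^2*(48*t + 6) + c*(-8*t^2 - 281*t - 35) + 48*t^2 - 42*t - 6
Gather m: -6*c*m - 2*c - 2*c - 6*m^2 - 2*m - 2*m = -4*c - 6*m^2 + m*(-6*c - 4)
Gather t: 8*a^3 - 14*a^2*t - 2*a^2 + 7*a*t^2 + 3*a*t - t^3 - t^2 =8*a^3 - 2*a^2 - t^3 + t^2*(7*a - 1) + t*(-14*a^2 + 3*a)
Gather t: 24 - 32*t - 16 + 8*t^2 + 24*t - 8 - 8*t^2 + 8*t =0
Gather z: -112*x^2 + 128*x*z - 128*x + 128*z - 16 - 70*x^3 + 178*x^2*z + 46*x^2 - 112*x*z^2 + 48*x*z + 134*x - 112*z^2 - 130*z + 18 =-70*x^3 - 66*x^2 + 6*x + z^2*(-112*x - 112) + z*(178*x^2 + 176*x - 2) + 2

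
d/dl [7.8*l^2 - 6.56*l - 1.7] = 15.6*l - 6.56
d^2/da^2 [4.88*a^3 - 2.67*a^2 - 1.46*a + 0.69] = 29.28*a - 5.34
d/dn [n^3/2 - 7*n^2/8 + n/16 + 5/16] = 3*n^2/2 - 7*n/4 + 1/16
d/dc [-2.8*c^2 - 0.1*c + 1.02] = -5.6*c - 0.1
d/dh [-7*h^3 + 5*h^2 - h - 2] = -21*h^2 + 10*h - 1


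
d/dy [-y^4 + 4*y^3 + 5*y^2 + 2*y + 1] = -4*y^3 + 12*y^2 + 10*y + 2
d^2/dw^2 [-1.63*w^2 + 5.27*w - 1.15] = -3.26000000000000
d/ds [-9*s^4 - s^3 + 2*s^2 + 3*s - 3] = -36*s^3 - 3*s^2 + 4*s + 3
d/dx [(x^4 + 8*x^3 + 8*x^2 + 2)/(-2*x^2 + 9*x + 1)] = (-4*x^5 + 11*x^4 + 148*x^3 + 96*x^2 + 24*x - 18)/(4*x^4 - 36*x^3 + 77*x^2 + 18*x + 1)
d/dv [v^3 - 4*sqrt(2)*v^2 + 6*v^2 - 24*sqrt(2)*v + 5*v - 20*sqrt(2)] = 3*v^2 - 8*sqrt(2)*v + 12*v - 24*sqrt(2) + 5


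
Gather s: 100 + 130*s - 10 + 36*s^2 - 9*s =36*s^2 + 121*s + 90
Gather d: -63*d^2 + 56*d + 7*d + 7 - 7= -63*d^2 + 63*d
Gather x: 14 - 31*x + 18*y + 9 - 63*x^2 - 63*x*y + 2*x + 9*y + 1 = -63*x^2 + x*(-63*y - 29) + 27*y + 24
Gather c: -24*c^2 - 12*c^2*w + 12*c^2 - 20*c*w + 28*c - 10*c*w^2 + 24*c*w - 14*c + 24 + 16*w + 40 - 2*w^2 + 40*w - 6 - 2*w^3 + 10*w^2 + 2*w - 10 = c^2*(-12*w - 12) + c*(-10*w^2 + 4*w + 14) - 2*w^3 + 8*w^2 + 58*w + 48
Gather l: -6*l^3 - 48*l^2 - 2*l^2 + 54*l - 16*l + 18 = -6*l^3 - 50*l^2 + 38*l + 18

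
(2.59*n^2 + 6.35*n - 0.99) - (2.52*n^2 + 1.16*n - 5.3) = 0.0699999999999998*n^2 + 5.19*n + 4.31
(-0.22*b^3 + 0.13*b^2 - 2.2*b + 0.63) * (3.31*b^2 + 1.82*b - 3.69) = -0.7282*b^5 + 0.0299*b^4 - 6.2336*b^3 - 2.3984*b^2 + 9.2646*b - 2.3247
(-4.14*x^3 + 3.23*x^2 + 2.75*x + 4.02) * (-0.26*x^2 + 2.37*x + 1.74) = 1.0764*x^5 - 10.6516*x^4 - 0.2635*x^3 + 11.0925*x^2 + 14.3124*x + 6.9948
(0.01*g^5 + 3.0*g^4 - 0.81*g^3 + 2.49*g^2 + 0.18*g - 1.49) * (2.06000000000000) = 0.0206*g^5 + 6.18*g^4 - 1.6686*g^3 + 5.1294*g^2 + 0.3708*g - 3.0694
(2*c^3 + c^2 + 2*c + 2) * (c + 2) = 2*c^4 + 5*c^3 + 4*c^2 + 6*c + 4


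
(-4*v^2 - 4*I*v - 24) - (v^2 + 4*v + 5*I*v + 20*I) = -5*v^2 - 4*v - 9*I*v - 24 - 20*I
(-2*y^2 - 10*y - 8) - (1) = -2*y^2 - 10*y - 9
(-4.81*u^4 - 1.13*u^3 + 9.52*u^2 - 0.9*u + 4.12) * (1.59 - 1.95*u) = 9.3795*u^5 - 5.4444*u^4 - 20.3607*u^3 + 16.8918*u^2 - 9.465*u + 6.5508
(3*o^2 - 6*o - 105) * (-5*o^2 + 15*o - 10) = -15*o^4 + 75*o^3 + 405*o^2 - 1515*o + 1050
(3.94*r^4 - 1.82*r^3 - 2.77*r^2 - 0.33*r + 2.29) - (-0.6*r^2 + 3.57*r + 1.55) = 3.94*r^4 - 1.82*r^3 - 2.17*r^2 - 3.9*r + 0.74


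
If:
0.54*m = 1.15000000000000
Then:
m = 2.13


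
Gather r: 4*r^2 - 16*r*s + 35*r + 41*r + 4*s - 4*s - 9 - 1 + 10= 4*r^2 + r*(76 - 16*s)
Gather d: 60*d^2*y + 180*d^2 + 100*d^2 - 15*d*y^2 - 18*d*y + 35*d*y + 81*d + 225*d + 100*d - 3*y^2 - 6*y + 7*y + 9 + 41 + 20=d^2*(60*y + 280) + d*(-15*y^2 + 17*y + 406) - 3*y^2 + y + 70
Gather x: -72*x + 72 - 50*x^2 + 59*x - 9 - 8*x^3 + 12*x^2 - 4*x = -8*x^3 - 38*x^2 - 17*x + 63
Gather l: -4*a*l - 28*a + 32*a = -4*a*l + 4*a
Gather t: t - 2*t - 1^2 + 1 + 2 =2 - t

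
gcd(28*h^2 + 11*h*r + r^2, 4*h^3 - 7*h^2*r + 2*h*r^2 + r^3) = 4*h + r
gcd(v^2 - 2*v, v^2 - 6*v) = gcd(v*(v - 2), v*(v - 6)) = v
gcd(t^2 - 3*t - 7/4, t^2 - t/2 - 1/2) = t + 1/2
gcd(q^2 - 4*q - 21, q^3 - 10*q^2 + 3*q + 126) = q^2 - 4*q - 21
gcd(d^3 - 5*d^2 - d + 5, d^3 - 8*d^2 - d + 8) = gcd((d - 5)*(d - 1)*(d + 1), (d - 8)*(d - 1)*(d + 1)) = d^2 - 1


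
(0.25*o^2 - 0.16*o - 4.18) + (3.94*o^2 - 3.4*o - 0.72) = 4.19*o^2 - 3.56*o - 4.9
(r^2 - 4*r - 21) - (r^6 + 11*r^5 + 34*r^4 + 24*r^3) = -r^6 - 11*r^5 - 34*r^4 - 24*r^3 + r^2 - 4*r - 21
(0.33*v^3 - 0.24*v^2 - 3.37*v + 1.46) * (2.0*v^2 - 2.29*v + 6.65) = 0.66*v^5 - 1.2357*v^4 - 3.9959*v^3 + 9.0413*v^2 - 25.7539*v + 9.709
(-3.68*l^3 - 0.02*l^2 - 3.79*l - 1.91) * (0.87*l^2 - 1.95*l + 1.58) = -3.2016*l^5 + 7.1586*l^4 - 9.0727*l^3 + 5.6972*l^2 - 2.2637*l - 3.0178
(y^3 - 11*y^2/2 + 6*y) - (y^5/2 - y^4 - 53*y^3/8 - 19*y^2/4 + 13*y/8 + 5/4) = -y^5/2 + y^4 + 61*y^3/8 - 3*y^2/4 + 35*y/8 - 5/4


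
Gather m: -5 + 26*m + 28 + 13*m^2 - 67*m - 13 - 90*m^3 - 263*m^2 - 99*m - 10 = -90*m^3 - 250*m^2 - 140*m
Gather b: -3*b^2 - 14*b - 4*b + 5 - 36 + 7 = -3*b^2 - 18*b - 24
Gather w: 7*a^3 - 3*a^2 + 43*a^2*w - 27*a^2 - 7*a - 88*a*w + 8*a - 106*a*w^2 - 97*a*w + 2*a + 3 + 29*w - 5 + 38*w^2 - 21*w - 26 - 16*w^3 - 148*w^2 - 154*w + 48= 7*a^3 - 30*a^2 + 3*a - 16*w^3 + w^2*(-106*a - 110) + w*(43*a^2 - 185*a - 146) + 20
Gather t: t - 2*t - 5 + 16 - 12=-t - 1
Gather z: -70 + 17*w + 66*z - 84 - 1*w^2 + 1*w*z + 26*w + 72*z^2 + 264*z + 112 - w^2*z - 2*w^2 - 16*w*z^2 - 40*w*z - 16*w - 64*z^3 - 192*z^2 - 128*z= -3*w^2 + 27*w - 64*z^3 + z^2*(-16*w - 120) + z*(-w^2 - 39*w + 202) - 42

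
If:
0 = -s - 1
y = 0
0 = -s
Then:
No Solution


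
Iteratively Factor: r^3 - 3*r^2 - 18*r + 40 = (r - 5)*(r^2 + 2*r - 8) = (r - 5)*(r - 2)*(r + 4)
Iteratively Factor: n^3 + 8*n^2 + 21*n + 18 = (n + 3)*(n^2 + 5*n + 6) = (n + 3)^2*(n + 2)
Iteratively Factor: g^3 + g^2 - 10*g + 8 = (g + 4)*(g^2 - 3*g + 2) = (g - 1)*(g + 4)*(g - 2)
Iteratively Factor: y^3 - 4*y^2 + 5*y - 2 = (y - 1)*(y^2 - 3*y + 2) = (y - 2)*(y - 1)*(y - 1)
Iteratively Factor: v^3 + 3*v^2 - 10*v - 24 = (v + 2)*(v^2 + v - 12) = (v + 2)*(v + 4)*(v - 3)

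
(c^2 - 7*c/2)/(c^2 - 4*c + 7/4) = 2*c/(2*c - 1)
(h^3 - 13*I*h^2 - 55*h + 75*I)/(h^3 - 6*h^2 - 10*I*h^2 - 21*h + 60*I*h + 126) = (h^2 - 10*I*h - 25)/(h^2 - h*(6 + 7*I) + 42*I)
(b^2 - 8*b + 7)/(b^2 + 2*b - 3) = (b - 7)/(b + 3)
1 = 1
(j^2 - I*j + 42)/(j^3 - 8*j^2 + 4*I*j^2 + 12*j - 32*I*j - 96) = (j - 7*I)/(j^2 - 2*j*(4 + I) + 16*I)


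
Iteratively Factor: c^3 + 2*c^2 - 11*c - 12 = (c + 1)*(c^2 + c - 12) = (c + 1)*(c + 4)*(c - 3)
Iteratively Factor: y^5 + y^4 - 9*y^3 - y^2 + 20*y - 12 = (y - 1)*(y^4 + 2*y^3 - 7*y^2 - 8*y + 12) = (y - 1)*(y + 3)*(y^3 - y^2 - 4*y + 4) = (y - 2)*(y - 1)*(y + 3)*(y^2 + y - 2) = (y - 2)*(y - 1)^2*(y + 3)*(y + 2)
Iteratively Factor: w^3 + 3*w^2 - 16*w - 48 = (w - 4)*(w^2 + 7*w + 12) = (w - 4)*(w + 4)*(w + 3)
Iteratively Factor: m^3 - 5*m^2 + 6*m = (m)*(m^2 - 5*m + 6) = m*(m - 2)*(m - 3)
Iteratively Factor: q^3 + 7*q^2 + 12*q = (q + 4)*(q^2 + 3*q) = (q + 3)*(q + 4)*(q)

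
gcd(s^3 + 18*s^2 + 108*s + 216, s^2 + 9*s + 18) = s + 6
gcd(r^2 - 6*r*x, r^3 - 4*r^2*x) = r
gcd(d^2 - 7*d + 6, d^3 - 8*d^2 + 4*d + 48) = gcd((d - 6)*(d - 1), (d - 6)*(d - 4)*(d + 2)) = d - 6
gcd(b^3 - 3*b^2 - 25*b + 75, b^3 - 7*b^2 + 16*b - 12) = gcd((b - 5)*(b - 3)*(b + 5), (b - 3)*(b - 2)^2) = b - 3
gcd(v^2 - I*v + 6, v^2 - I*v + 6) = v^2 - I*v + 6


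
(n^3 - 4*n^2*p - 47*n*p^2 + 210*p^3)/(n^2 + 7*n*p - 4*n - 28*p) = (n^2 - 11*n*p + 30*p^2)/(n - 4)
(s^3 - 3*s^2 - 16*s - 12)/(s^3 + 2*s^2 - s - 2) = (s - 6)/(s - 1)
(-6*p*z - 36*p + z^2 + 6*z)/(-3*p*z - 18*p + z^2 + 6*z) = (-6*p + z)/(-3*p + z)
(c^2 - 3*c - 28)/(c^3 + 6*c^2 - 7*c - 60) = (c - 7)/(c^2 + 2*c - 15)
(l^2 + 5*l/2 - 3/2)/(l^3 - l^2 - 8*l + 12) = (l - 1/2)/(l^2 - 4*l + 4)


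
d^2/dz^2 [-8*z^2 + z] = -16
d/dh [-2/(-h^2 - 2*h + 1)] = 4*(-h - 1)/(h^2 + 2*h - 1)^2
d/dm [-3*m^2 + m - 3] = 1 - 6*m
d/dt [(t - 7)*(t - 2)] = 2*t - 9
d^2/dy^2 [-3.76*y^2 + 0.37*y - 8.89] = -7.52000000000000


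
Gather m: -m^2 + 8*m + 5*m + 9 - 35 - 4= -m^2 + 13*m - 30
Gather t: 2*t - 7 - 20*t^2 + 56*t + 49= -20*t^2 + 58*t + 42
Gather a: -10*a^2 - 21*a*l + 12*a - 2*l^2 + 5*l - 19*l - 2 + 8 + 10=-10*a^2 + a*(12 - 21*l) - 2*l^2 - 14*l + 16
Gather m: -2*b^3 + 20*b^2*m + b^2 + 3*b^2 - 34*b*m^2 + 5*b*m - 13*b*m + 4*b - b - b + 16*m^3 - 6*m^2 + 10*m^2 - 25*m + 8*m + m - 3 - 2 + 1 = -2*b^3 + 4*b^2 + 2*b + 16*m^3 + m^2*(4 - 34*b) + m*(20*b^2 - 8*b - 16) - 4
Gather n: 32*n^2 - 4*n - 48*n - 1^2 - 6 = 32*n^2 - 52*n - 7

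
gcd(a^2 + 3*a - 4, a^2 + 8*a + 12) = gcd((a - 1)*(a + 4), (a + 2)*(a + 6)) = 1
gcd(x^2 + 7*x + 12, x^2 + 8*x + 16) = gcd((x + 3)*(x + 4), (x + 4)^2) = x + 4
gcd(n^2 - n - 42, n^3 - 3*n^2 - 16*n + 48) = 1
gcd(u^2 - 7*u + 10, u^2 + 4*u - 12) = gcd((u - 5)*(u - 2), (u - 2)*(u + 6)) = u - 2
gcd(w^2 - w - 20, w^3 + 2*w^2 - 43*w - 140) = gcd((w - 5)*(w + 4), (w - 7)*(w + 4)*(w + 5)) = w + 4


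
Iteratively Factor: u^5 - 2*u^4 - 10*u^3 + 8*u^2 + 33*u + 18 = (u - 3)*(u^4 + u^3 - 7*u^2 - 13*u - 6) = (u - 3)^2*(u^3 + 4*u^2 + 5*u + 2) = (u - 3)^2*(u + 1)*(u^2 + 3*u + 2) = (u - 3)^2*(u + 1)^2*(u + 2)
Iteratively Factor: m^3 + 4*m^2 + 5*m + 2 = (m + 2)*(m^2 + 2*m + 1) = (m + 1)*(m + 2)*(m + 1)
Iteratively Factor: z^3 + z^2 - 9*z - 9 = (z + 3)*(z^2 - 2*z - 3) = (z + 1)*(z + 3)*(z - 3)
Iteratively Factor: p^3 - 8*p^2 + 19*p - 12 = (p - 3)*(p^2 - 5*p + 4) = (p - 4)*(p - 3)*(p - 1)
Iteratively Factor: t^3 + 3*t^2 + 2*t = (t)*(t^2 + 3*t + 2) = t*(t + 1)*(t + 2)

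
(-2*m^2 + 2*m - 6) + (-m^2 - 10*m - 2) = -3*m^2 - 8*m - 8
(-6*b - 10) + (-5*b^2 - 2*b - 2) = -5*b^2 - 8*b - 12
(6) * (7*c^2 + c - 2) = 42*c^2 + 6*c - 12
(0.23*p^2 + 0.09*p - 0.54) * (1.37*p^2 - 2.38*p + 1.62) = 0.3151*p^4 - 0.4241*p^3 - 0.5814*p^2 + 1.431*p - 0.8748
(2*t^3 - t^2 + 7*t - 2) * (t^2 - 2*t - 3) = 2*t^5 - 5*t^4 + 3*t^3 - 13*t^2 - 17*t + 6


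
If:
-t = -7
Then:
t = 7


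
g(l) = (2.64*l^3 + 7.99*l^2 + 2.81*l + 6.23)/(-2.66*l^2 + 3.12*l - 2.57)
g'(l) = (5.32*l - 3.12)*(2.64*l^3 + 7.99*l^2 + 2.81*l + 6.23)/(-2.66*l^2 + 3.12*l - 2.57)^2 + (7.92*l^2 + 15.98*l + 2.81)/(-2.66*l^2 + 3.12*l - 2.57) = (-7.0224*l^4 + 16.4736*l^3 + 12.049*l^2 - 7.92499999999999*l - 26.6593)/(7.0756*l^4 - 16.5984*l^3 + 23.4068*l^2 - 16.0368*l + 6.6049)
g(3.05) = -9.22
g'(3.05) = -0.25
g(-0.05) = -2.24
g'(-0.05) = -3.51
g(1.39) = -9.68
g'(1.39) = 0.32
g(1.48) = -9.65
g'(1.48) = 0.54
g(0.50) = -5.95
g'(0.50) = -9.26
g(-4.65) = 1.33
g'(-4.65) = -0.84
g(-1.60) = -0.79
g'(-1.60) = -0.47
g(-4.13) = 0.91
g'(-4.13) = -0.81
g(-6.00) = 2.51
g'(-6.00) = -0.89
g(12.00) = -16.52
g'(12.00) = -0.95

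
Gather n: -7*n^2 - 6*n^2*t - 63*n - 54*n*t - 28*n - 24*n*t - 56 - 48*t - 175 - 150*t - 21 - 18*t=n^2*(-6*t - 7) + n*(-78*t - 91) - 216*t - 252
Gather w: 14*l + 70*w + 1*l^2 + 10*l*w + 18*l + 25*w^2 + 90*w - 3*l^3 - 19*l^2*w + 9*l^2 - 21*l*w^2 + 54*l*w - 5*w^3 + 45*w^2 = -3*l^3 + 10*l^2 + 32*l - 5*w^3 + w^2*(70 - 21*l) + w*(-19*l^2 + 64*l + 160)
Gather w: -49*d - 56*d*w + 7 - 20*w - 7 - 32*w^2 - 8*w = -49*d - 32*w^2 + w*(-56*d - 28)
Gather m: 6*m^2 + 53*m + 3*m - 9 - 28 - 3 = 6*m^2 + 56*m - 40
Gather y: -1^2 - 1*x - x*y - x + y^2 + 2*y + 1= -2*x + y^2 + y*(2 - x)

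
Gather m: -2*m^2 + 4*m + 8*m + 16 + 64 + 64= -2*m^2 + 12*m + 144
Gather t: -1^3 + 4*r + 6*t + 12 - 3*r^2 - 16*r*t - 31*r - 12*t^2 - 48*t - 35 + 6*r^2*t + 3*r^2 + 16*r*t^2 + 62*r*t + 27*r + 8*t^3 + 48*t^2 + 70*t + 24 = 8*t^3 + t^2*(16*r + 36) + t*(6*r^2 + 46*r + 28)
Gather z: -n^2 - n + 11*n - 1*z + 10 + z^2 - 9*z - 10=-n^2 + 10*n + z^2 - 10*z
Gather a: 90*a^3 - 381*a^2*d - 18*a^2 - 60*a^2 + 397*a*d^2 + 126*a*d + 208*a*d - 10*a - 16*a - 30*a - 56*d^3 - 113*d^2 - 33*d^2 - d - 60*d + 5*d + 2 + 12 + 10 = 90*a^3 + a^2*(-381*d - 78) + a*(397*d^2 + 334*d - 56) - 56*d^3 - 146*d^2 - 56*d + 24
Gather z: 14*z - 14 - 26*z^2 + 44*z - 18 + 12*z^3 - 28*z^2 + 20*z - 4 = 12*z^3 - 54*z^2 + 78*z - 36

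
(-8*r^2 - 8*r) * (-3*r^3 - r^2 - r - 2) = 24*r^5 + 32*r^4 + 16*r^3 + 24*r^2 + 16*r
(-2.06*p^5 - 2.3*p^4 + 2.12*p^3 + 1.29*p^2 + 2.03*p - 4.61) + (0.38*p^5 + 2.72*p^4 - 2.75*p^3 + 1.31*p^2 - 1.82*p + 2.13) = -1.68*p^5 + 0.42*p^4 - 0.63*p^3 + 2.6*p^2 + 0.21*p - 2.48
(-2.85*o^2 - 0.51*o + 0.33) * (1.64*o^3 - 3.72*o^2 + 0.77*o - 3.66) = -4.674*o^5 + 9.7656*o^4 + 0.2439*o^3 + 8.8107*o^2 + 2.1207*o - 1.2078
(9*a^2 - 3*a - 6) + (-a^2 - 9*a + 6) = 8*a^2 - 12*a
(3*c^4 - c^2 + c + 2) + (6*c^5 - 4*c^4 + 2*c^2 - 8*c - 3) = 6*c^5 - c^4 + c^2 - 7*c - 1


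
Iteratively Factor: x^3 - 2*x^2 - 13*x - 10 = (x + 1)*(x^2 - 3*x - 10) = (x + 1)*(x + 2)*(x - 5)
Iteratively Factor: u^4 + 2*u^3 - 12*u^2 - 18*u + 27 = (u - 1)*(u^3 + 3*u^2 - 9*u - 27) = (u - 1)*(u + 3)*(u^2 - 9) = (u - 1)*(u + 3)^2*(u - 3)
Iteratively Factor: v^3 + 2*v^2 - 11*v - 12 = (v - 3)*(v^2 + 5*v + 4) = (v - 3)*(v + 4)*(v + 1)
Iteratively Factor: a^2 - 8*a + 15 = (a - 5)*(a - 3)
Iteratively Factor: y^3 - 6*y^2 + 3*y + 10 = (y - 2)*(y^2 - 4*y - 5) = (y - 2)*(y + 1)*(y - 5)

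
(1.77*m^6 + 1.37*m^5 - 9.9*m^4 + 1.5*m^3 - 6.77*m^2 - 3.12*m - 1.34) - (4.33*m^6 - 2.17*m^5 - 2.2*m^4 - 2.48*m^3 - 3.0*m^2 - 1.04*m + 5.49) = -2.56*m^6 + 3.54*m^5 - 7.7*m^4 + 3.98*m^3 - 3.77*m^2 - 2.08*m - 6.83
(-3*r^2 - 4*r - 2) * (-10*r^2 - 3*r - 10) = 30*r^4 + 49*r^3 + 62*r^2 + 46*r + 20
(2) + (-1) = 1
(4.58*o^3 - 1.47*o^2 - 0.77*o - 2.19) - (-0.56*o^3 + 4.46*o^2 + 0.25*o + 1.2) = 5.14*o^3 - 5.93*o^2 - 1.02*o - 3.39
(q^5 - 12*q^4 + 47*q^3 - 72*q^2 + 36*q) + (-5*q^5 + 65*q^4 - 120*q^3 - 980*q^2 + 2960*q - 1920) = -4*q^5 + 53*q^4 - 73*q^3 - 1052*q^2 + 2996*q - 1920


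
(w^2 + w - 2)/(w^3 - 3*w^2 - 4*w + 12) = (w - 1)/(w^2 - 5*w + 6)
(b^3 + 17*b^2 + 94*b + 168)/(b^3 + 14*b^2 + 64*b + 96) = (b + 7)/(b + 4)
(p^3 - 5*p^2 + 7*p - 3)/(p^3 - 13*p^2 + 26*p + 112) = (p^3 - 5*p^2 + 7*p - 3)/(p^3 - 13*p^2 + 26*p + 112)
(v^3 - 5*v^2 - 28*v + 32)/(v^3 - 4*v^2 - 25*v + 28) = (v - 8)/(v - 7)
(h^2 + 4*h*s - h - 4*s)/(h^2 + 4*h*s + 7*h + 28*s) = (h - 1)/(h + 7)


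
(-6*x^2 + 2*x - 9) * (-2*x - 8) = 12*x^3 + 44*x^2 + 2*x + 72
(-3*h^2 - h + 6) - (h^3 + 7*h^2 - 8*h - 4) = -h^3 - 10*h^2 + 7*h + 10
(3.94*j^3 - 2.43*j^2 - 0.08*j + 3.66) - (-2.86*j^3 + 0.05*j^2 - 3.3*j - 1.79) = 6.8*j^3 - 2.48*j^2 + 3.22*j + 5.45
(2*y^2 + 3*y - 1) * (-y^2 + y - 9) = -2*y^4 - y^3 - 14*y^2 - 28*y + 9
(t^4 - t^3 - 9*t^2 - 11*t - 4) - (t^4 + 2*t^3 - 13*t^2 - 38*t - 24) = -3*t^3 + 4*t^2 + 27*t + 20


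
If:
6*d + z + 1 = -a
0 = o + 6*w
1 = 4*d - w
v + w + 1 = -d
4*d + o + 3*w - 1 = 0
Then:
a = -z - 5/2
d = 1/4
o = 0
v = -5/4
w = 0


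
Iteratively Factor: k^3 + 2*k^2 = (k)*(k^2 + 2*k) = k*(k + 2)*(k)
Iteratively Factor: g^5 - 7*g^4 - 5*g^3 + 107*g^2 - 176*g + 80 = (g - 4)*(g^4 - 3*g^3 - 17*g^2 + 39*g - 20) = (g - 4)*(g - 1)*(g^3 - 2*g^2 - 19*g + 20) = (g - 5)*(g - 4)*(g - 1)*(g^2 + 3*g - 4) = (g - 5)*(g - 4)*(g - 1)^2*(g + 4)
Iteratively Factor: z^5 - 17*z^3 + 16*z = (z + 4)*(z^4 - 4*z^3 - z^2 + 4*z) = (z - 4)*(z + 4)*(z^3 - z) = z*(z - 4)*(z + 4)*(z^2 - 1) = z*(z - 4)*(z + 1)*(z + 4)*(z - 1)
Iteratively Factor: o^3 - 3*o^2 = (o)*(o^2 - 3*o) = o^2*(o - 3)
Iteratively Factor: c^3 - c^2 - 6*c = (c - 3)*(c^2 + 2*c) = c*(c - 3)*(c + 2)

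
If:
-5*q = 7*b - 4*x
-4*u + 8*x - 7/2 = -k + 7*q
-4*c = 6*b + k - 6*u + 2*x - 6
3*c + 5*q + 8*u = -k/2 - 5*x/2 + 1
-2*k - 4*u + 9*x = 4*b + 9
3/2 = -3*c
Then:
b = -2753/4182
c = -1/2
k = 6553/2091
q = 6803/4182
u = -2458/2091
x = 1843/2091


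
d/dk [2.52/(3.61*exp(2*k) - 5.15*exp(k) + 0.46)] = (12.978 - 18.1944*exp(k))*exp(k)/(3.61*exp(2*k) - 5.15*exp(k) + 0.46)^2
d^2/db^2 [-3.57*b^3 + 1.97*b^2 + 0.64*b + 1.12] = 3.94 - 21.42*b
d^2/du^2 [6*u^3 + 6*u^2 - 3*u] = 36*u + 12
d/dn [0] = 0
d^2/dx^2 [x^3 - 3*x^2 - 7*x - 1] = 6*x - 6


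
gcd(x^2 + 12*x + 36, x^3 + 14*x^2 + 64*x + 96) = x + 6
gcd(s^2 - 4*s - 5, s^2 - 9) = 1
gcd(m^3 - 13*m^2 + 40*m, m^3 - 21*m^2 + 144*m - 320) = m^2 - 13*m + 40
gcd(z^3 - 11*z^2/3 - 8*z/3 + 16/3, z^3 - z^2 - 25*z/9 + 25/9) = z - 1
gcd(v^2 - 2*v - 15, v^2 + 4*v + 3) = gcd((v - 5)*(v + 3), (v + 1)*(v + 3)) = v + 3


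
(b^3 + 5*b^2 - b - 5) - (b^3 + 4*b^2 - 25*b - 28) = b^2 + 24*b + 23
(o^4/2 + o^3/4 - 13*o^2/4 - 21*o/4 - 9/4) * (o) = o^5/2 + o^4/4 - 13*o^3/4 - 21*o^2/4 - 9*o/4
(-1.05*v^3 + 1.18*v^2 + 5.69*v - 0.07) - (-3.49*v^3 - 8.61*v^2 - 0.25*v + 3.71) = 2.44*v^3 + 9.79*v^2 + 5.94*v - 3.78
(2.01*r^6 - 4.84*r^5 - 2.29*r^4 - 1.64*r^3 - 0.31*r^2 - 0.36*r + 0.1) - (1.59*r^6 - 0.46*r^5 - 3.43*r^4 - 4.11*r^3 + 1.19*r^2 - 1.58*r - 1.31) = 0.42*r^6 - 4.38*r^5 + 1.14*r^4 + 2.47*r^3 - 1.5*r^2 + 1.22*r + 1.41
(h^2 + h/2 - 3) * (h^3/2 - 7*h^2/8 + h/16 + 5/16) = h^5/2 - 5*h^4/8 - 15*h^3/8 + 95*h^2/32 - h/32 - 15/16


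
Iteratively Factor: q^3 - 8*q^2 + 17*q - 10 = (q - 1)*(q^2 - 7*q + 10) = (q - 5)*(q - 1)*(q - 2)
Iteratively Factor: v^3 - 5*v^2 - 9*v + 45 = (v - 3)*(v^2 - 2*v - 15) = (v - 5)*(v - 3)*(v + 3)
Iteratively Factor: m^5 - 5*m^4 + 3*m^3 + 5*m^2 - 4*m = (m - 1)*(m^4 - 4*m^3 - m^2 + 4*m) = (m - 1)^2*(m^3 - 3*m^2 - 4*m) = (m - 4)*(m - 1)^2*(m^2 + m) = m*(m - 4)*(m - 1)^2*(m + 1)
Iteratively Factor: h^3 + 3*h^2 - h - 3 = (h + 1)*(h^2 + 2*h - 3) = (h + 1)*(h + 3)*(h - 1)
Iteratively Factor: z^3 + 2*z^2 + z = (z)*(z^2 + 2*z + 1) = z*(z + 1)*(z + 1)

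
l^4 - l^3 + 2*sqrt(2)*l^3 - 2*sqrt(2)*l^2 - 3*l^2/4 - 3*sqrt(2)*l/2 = l*(l - 3/2)*(l + 1/2)*(l + 2*sqrt(2))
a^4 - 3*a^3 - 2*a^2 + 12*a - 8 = (a - 2)^2*(a - 1)*(a + 2)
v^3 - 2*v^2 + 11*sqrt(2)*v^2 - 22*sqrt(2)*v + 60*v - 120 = (v - 2)*(v + 5*sqrt(2))*(v + 6*sqrt(2))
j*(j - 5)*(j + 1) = j^3 - 4*j^2 - 5*j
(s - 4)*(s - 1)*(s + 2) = s^3 - 3*s^2 - 6*s + 8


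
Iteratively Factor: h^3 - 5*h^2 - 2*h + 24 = (h + 2)*(h^2 - 7*h + 12) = (h - 3)*(h + 2)*(h - 4)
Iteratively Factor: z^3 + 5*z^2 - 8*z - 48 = (z - 3)*(z^2 + 8*z + 16) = (z - 3)*(z + 4)*(z + 4)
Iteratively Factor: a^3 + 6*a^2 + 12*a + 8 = (a + 2)*(a^2 + 4*a + 4) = (a + 2)^2*(a + 2)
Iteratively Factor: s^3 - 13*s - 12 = (s - 4)*(s^2 + 4*s + 3) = (s - 4)*(s + 1)*(s + 3)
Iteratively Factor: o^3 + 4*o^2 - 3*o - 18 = (o + 3)*(o^2 + o - 6) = (o - 2)*(o + 3)*(o + 3)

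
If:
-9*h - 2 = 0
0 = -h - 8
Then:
No Solution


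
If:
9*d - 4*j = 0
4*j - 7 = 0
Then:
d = 7/9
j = 7/4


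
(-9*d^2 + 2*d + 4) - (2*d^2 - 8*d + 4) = -11*d^2 + 10*d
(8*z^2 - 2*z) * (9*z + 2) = 72*z^3 - 2*z^2 - 4*z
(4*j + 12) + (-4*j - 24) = -12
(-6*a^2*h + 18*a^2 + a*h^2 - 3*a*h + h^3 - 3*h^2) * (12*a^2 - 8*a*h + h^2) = -72*a^4*h + 216*a^4 + 60*a^3*h^2 - 180*a^3*h - 2*a^2*h^3 + 6*a^2*h^2 - 7*a*h^4 + 21*a*h^3 + h^5 - 3*h^4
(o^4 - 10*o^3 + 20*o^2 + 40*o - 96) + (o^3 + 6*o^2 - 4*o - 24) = o^4 - 9*o^3 + 26*o^2 + 36*o - 120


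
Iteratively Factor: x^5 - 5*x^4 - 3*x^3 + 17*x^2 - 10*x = (x + 2)*(x^4 - 7*x^3 + 11*x^2 - 5*x) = (x - 5)*(x + 2)*(x^3 - 2*x^2 + x) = (x - 5)*(x - 1)*(x + 2)*(x^2 - x) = (x - 5)*(x - 1)^2*(x + 2)*(x)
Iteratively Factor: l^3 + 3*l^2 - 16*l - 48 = (l + 4)*(l^2 - l - 12) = (l - 4)*(l + 4)*(l + 3)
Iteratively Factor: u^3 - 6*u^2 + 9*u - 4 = (u - 1)*(u^2 - 5*u + 4) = (u - 1)^2*(u - 4)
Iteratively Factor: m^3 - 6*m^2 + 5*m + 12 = (m + 1)*(m^2 - 7*m + 12) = (m - 4)*(m + 1)*(m - 3)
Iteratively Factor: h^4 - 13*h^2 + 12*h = (h - 1)*(h^3 + h^2 - 12*h) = (h - 1)*(h + 4)*(h^2 - 3*h) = (h - 3)*(h - 1)*(h + 4)*(h)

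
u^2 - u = u*(u - 1)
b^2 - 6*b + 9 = (b - 3)^2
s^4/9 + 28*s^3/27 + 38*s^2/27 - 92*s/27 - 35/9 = (s/3 + 1/3)*(s/3 + 1)*(s - 5/3)*(s + 7)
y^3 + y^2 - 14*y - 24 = (y - 4)*(y + 2)*(y + 3)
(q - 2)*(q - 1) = q^2 - 3*q + 2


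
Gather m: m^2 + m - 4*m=m^2 - 3*m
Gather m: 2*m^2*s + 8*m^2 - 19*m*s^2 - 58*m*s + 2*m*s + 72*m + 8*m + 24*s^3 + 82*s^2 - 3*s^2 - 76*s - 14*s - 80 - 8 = m^2*(2*s + 8) + m*(-19*s^2 - 56*s + 80) + 24*s^3 + 79*s^2 - 90*s - 88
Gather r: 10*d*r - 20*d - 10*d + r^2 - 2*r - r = -30*d + r^2 + r*(10*d - 3)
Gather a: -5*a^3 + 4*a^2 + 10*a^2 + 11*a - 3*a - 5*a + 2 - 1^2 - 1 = -5*a^3 + 14*a^2 + 3*a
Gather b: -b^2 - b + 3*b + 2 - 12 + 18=-b^2 + 2*b + 8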